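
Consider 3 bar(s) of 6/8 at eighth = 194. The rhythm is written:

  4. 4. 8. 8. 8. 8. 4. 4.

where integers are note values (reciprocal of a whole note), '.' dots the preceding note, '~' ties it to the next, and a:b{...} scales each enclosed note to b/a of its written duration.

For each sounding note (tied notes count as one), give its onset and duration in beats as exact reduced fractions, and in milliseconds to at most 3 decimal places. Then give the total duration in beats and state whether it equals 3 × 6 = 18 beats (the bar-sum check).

1) 0.0ms=0b +927.835ms=3b
2) 927.835ms=3b +927.835ms=3b
3) 1855.67ms=6b +463.918ms=3/2b
4) 2319.588ms=15/2b +463.918ms=3/2b
5) 2783.505ms=9b +463.918ms=3/2b
6) 3247.423ms=21/2b +463.918ms=3/2b
7) 3711.34ms=12b +927.835ms=3b
8) 4639.175ms=15b +927.835ms=3b
Σ=18b of 18 (194bpm 6/8) — PASS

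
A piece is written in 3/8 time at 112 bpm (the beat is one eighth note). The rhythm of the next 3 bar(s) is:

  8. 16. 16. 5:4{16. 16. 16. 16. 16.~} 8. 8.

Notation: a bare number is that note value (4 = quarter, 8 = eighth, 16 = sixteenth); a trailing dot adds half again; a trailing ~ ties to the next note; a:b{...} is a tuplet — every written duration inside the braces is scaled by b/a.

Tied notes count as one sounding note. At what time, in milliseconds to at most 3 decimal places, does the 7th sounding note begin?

1. 0.0ms @ 0 + 803.571ms (3/2)
2. 803.571ms @ 3/2 + 401.786ms (3/4)
3. 1205.357ms @ 9/4 + 401.786ms (3/4)
4. 1607.143ms @ 3 + 321.429ms (3/5)
5. 1928.571ms @ 18/5 + 321.429ms (3/5)
6. 2250.0ms @ 21/5 + 321.429ms (3/5)
7. 2571.429ms @ 24/5 + 321.429ms (3/5)
8. 2892.857ms @ 27/5 + 1125.0ms (21/10)
9. 4017.857ms @ 15/2 + 803.571ms (3/2)

note 7 onset = 24/5b = 2571.429ms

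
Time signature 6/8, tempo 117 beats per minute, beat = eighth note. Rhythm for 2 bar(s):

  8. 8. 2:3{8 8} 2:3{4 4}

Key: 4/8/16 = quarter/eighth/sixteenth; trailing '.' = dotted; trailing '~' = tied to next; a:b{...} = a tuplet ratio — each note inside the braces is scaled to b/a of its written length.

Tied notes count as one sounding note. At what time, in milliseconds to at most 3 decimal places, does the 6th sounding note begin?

note 6 onset = 9b = 4615.385ms

1. 0.0ms @ 0 + 769.231ms (3/2)
2. 769.231ms @ 3/2 + 769.231ms (3/2)
3. 1538.462ms @ 3 + 769.231ms (3/2)
4. 2307.692ms @ 9/2 + 769.231ms (3/2)
5. 3076.923ms @ 6 + 1538.462ms (3)
6. 4615.385ms @ 9 + 1538.462ms (3)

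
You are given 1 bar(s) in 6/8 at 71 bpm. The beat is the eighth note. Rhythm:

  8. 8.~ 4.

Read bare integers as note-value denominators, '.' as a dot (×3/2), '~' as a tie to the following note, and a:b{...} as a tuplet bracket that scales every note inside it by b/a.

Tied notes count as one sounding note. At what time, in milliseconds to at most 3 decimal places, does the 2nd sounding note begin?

note 2 onset = 3/2b = 1267.606ms

1. 0.0ms @ 0 + 1267.606ms (3/2)
2. 1267.606ms @ 3/2 + 3802.817ms (9/2)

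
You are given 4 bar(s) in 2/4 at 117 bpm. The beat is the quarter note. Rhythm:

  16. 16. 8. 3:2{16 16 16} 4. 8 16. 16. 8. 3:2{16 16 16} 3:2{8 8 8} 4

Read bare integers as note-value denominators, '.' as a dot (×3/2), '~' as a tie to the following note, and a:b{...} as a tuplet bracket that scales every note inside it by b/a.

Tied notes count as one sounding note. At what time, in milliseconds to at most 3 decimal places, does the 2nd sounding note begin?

note 2 onset = 3/8b = 192.308ms

1. 0.0ms @ 0 + 192.308ms (3/8)
2. 192.308ms @ 3/8 + 192.308ms (3/8)
3. 384.615ms @ 3/4 + 384.615ms (3/4)
4. 769.231ms @ 3/2 + 85.47ms (1/6)
5. 854.701ms @ 5/3 + 85.47ms (1/6)
6. 940.171ms @ 11/6 + 85.47ms (1/6)
7. 1025.641ms @ 2 + 769.231ms (3/2)
8. 1794.872ms @ 7/2 + 256.41ms (1/2)
9. 2051.282ms @ 4 + 192.308ms (3/8)
10. 2243.59ms @ 35/8 + 192.308ms (3/8)
11. 2435.897ms @ 19/4 + 384.615ms (3/4)
12. 2820.513ms @ 11/2 + 85.47ms (1/6)
13. 2905.983ms @ 17/3 + 85.47ms (1/6)
14. 2991.453ms @ 35/6 + 85.47ms (1/6)
15. 3076.923ms @ 6 + 170.94ms (1/3)
16. 3247.863ms @ 19/3 + 170.94ms (1/3)
17. 3418.803ms @ 20/3 + 170.94ms (1/3)
18. 3589.744ms @ 7 + 512.821ms (1)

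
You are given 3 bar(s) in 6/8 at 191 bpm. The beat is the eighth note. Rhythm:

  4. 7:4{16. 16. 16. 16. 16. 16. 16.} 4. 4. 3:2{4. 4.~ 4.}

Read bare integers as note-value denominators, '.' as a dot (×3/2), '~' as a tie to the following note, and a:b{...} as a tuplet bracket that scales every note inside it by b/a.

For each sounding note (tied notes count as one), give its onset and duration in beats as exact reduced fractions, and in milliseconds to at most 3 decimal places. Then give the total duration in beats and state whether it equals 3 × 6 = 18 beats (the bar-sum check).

1) 0.0ms=0b +942.408ms=3b
2) 942.408ms=3b +134.63ms=3/7b
3) 1077.038ms=24/7b +134.63ms=3/7b
4) 1211.668ms=27/7b +134.63ms=3/7b
5) 1346.298ms=30/7b +134.63ms=3/7b
6) 1480.927ms=33/7b +134.63ms=3/7b
7) 1615.557ms=36/7b +134.63ms=3/7b
8) 1750.187ms=39/7b +134.63ms=3/7b
9) 1884.817ms=6b +942.408ms=3b
10) 2827.225ms=9b +942.408ms=3b
11) 3769.634ms=12b +628.272ms=2b
12) 4397.906ms=14b +1256.545ms=4b
Σ=18b of 18 (191bpm 6/8) — PASS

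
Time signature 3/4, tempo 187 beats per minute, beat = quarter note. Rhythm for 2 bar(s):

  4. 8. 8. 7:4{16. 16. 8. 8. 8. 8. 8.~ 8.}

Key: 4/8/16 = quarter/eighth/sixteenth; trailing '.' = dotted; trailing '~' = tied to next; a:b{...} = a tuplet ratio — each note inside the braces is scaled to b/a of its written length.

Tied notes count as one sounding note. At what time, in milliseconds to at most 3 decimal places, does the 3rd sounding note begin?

note 3 onset = 9/4b = 721.925ms

1. 0.0ms @ 0 + 481.283ms (3/2)
2. 481.283ms @ 3/2 + 240.642ms (3/4)
3. 721.925ms @ 9/4 + 240.642ms (3/4)
4. 962.567ms @ 3 + 68.755ms (3/14)
5. 1031.322ms @ 45/14 + 68.755ms (3/14)
6. 1100.076ms @ 24/7 + 137.51ms (3/7)
7. 1237.586ms @ 27/7 + 137.51ms (3/7)
8. 1375.095ms @ 30/7 + 137.51ms (3/7)
9. 1512.605ms @ 33/7 + 137.51ms (3/7)
10. 1650.115ms @ 36/7 + 275.019ms (6/7)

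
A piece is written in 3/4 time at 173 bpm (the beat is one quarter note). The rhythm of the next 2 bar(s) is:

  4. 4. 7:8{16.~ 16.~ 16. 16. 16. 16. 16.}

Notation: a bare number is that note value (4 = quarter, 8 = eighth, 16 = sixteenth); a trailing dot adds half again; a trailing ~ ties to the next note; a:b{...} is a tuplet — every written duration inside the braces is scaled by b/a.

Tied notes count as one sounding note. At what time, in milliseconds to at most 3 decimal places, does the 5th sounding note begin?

1. 0.0ms @ 0 + 520.231ms (3/2)
2. 520.231ms @ 3/2 + 520.231ms (3/2)
3. 1040.462ms @ 3 + 445.912ms (9/7)
4. 1486.375ms @ 30/7 + 148.637ms (3/7)
5. 1635.012ms @ 33/7 + 148.637ms (3/7)
6. 1783.65ms @ 36/7 + 148.637ms (3/7)
7. 1932.287ms @ 39/7 + 148.637ms (3/7)

note 5 onset = 33/7b = 1635.012ms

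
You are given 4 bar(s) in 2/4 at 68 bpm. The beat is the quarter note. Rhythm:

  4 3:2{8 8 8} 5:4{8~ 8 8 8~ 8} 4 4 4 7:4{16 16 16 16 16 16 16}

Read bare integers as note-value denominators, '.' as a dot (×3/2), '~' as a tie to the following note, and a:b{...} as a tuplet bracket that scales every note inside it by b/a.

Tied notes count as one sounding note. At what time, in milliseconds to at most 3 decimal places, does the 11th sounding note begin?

1. 0.0ms @ 0 + 882.353ms (1)
2. 882.353ms @ 1 + 294.118ms (1/3)
3. 1176.471ms @ 4/3 + 294.118ms (1/3)
4. 1470.588ms @ 5/3 + 294.118ms (1/3)
5. 1764.706ms @ 2 + 705.882ms (4/5)
6. 2470.588ms @ 14/5 + 352.941ms (2/5)
7. 2823.529ms @ 16/5 + 705.882ms (4/5)
8. 3529.412ms @ 4 + 882.353ms (1)
9. 4411.765ms @ 5 + 882.353ms (1)
10. 5294.118ms @ 6 + 882.353ms (1)
11. 6176.471ms @ 7 + 126.05ms (1/7)
12. 6302.521ms @ 50/7 + 126.05ms (1/7)
13. 6428.571ms @ 51/7 + 126.05ms (1/7)
14. 6554.622ms @ 52/7 + 126.05ms (1/7)
15. 6680.672ms @ 53/7 + 126.05ms (1/7)
16. 6806.723ms @ 54/7 + 126.05ms (1/7)
17. 6932.773ms @ 55/7 + 126.05ms (1/7)

note 11 onset = 7b = 6176.471ms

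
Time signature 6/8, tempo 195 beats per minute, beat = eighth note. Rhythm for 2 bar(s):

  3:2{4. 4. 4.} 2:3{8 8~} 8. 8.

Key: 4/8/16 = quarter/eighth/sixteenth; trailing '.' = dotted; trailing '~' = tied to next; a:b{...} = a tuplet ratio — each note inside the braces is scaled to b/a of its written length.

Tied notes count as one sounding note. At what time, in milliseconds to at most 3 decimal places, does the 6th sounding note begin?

note 6 onset = 21/2b = 3230.769ms

1. 0.0ms @ 0 + 615.385ms (2)
2. 615.385ms @ 2 + 615.385ms (2)
3. 1230.769ms @ 4 + 615.385ms (2)
4. 1846.154ms @ 6 + 461.538ms (3/2)
5. 2307.692ms @ 15/2 + 923.077ms (3)
6. 3230.769ms @ 21/2 + 461.538ms (3/2)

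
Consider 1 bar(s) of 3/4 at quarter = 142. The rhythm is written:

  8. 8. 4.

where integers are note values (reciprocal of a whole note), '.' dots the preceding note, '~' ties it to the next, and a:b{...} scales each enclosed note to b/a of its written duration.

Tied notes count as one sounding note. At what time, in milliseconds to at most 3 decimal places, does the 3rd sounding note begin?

1. 0.0ms @ 0 + 316.901ms (3/4)
2. 316.901ms @ 3/4 + 316.901ms (3/4)
3. 633.803ms @ 3/2 + 633.803ms (3/2)

note 3 onset = 3/2b = 633.803ms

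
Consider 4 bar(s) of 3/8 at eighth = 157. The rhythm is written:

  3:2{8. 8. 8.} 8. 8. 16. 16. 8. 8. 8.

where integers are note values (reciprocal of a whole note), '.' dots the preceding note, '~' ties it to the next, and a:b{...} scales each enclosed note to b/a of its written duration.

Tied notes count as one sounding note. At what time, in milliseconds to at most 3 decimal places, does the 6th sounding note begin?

note 6 onset = 6b = 2292.994ms

1. 0.0ms @ 0 + 382.166ms (1)
2. 382.166ms @ 1 + 382.166ms (1)
3. 764.331ms @ 2 + 382.166ms (1)
4. 1146.497ms @ 3 + 573.248ms (3/2)
5. 1719.745ms @ 9/2 + 573.248ms (3/2)
6. 2292.994ms @ 6 + 286.624ms (3/4)
7. 2579.618ms @ 27/4 + 286.624ms (3/4)
8. 2866.242ms @ 15/2 + 573.248ms (3/2)
9. 3439.49ms @ 9 + 573.248ms (3/2)
10. 4012.739ms @ 21/2 + 573.248ms (3/2)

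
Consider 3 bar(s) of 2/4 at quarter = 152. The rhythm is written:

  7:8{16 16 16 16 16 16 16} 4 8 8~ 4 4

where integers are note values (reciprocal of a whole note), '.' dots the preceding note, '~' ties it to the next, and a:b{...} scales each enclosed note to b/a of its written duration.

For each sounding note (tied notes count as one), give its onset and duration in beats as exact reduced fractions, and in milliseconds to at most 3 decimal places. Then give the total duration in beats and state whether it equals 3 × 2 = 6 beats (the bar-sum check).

1) 0.0ms=0b +112.782ms=2/7b
2) 112.782ms=2/7b +112.782ms=2/7b
3) 225.564ms=4/7b +112.782ms=2/7b
4) 338.346ms=6/7b +112.782ms=2/7b
5) 451.128ms=8/7b +112.782ms=2/7b
6) 563.91ms=10/7b +112.782ms=2/7b
7) 676.692ms=12/7b +112.782ms=2/7b
8) 789.474ms=2b +394.737ms=1b
9) 1184.211ms=3b +197.368ms=1/2b
10) 1381.579ms=7/2b +592.105ms=3/2b
11) 1973.684ms=5b +394.737ms=1b
Σ=6b of 6 (152bpm 2/4) — PASS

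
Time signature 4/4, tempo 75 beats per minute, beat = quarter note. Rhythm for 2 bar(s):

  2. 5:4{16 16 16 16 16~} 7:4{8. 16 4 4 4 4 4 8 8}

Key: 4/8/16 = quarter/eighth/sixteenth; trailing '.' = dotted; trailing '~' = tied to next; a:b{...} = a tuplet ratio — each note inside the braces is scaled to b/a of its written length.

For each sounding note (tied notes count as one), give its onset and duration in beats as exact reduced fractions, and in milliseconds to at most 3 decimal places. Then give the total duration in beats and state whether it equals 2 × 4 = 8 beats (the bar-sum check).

1) 0.0ms=0b +2400.0ms=3b
2) 2400.0ms=3b +160.0ms=1/5b
3) 2560.0ms=16/5b +160.0ms=1/5b
4) 2720.0ms=17/5b +160.0ms=1/5b
5) 2880.0ms=18/5b +160.0ms=1/5b
6) 3040.0ms=19/5b +502.857ms=22/35b
7) 3542.857ms=31/7b +114.286ms=1/7b
8) 3657.143ms=32/7b +457.143ms=4/7b
9) 4114.286ms=36/7b +457.143ms=4/7b
10) 4571.429ms=40/7b +457.143ms=4/7b
11) 5028.571ms=44/7b +457.143ms=4/7b
12) 5485.714ms=48/7b +457.143ms=4/7b
13) 5942.857ms=52/7b +228.571ms=2/7b
14) 6171.429ms=54/7b +228.571ms=2/7b
Σ=8b of 8 (75bpm 4/4) — PASS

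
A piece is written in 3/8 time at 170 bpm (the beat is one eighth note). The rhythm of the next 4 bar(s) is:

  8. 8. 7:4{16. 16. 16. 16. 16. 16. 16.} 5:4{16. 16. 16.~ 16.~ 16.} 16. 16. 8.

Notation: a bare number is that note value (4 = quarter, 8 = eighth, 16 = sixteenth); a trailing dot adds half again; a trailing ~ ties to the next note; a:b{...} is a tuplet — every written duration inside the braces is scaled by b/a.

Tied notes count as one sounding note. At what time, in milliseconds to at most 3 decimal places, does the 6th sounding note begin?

note 6 onset = 30/7b = 1512.605ms

1. 0.0ms @ 0 + 529.412ms (3/2)
2. 529.412ms @ 3/2 + 529.412ms (3/2)
3. 1058.824ms @ 3 + 151.261ms (3/7)
4. 1210.084ms @ 24/7 + 151.261ms (3/7)
5. 1361.345ms @ 27/7 + 151.261ms (3/7)
6. 1512.605ms @ 30/7 + 151.261ms (3/7)
7. 1663.866ms @ 33/7 + 151.261ms (3/7)
8. 1815.126ms @ 36/7 + 151.261ms (3/7)
9. 1966.387ms @ 39/7 + 151.261ms (3/7)
10. 2117.647ms @ 6 + 211.765ms (3/5)
11. 2329.412ms @ 33/5 + 211.765ms (3/5)
12. 2541.176ms @ 36/5 + 635.294ms (9/5)
13. 3176.471ms @ 9 + 264.706ms (3/4)
14. 3441.176ms @ 39/4 + 264.706ms (3/4)
15. 3705.882ms @ 21/2 + 529.412ms (3/2)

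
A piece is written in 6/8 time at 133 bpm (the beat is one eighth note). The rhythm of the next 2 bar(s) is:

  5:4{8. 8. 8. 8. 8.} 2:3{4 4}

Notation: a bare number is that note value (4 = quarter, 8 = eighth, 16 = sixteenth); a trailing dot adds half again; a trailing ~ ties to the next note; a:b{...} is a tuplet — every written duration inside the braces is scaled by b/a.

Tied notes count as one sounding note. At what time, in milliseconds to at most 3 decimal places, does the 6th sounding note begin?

1. 0.0ms @ 0 + 541.353ms (6/5)
2. 541.353ms @ 6/5 + 541.353ms (6/5)
3. 1082.707ms @ 12/5 + 541.353ms (6/5)
4. 1624.06ms @ 18/5 + 541.353ms (6/5)
5. 2165.414ms @ 24/5 + 541.353ms (6/5)
6. 2706.767ms @ 6 + 1353.383ms (3)
7. 4060.15ms @ 9 + 1353.383ms (3)

note 6 onset = 6b = 2706.767ms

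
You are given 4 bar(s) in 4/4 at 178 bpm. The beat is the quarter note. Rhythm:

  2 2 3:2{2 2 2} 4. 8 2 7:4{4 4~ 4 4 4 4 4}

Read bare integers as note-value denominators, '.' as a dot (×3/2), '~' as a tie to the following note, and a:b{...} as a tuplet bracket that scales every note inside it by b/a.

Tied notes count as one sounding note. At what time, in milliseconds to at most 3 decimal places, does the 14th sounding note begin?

note 14 onset = 108/7b = 5200.642ms

1. 0.0ms @ 0 + 674.157ms (2)
2. 674.157ms @ 2 + 674.157ms (2)
3. 1348.315ms @ 4 + 449.438ms (4/3)
4. 1797.753ms @ 16/3 + 449.438ms (4/3)
5. 2247.191ms @ 20/3 + 449.438ms (4/3)
6. 2696.629ms @ 8 + 505.618ms (3/2)
7. 3202.247ms @ 19/2 + 168.539ms (1/2)
8. 3370.787ms @ 10 + 674.157ms (2)
9. 4044.944ms @ 12 + 192.616ms (4/7)
10. 4237.56ms @ 88/7 + 385.233ms (8/7)
11. 4622.793ms @ 96/7 + 192.616ms (4/7)
12. 4815.409ms @ 100/7 + 192.616ms (4/7)
13. 5008.026ms @ 104/7 + 192.616ms (4/7)
14. 5200.642ms @ 108/7 + 192.616ms (4/7)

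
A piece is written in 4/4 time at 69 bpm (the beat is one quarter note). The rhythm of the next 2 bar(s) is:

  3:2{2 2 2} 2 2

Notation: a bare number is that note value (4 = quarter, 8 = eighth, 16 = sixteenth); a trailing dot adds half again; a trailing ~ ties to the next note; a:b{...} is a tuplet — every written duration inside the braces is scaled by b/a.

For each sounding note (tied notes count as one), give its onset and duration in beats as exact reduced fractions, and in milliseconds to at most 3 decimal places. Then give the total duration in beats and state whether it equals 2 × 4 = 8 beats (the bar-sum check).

1) 0.0ms=0b +1159.42ms=4/3b
2) 1159.42ms=4/3b +1159.42ms=4/3b
3) 2318.841ms=8/3b +1159.42ms=4/3b
4) 3478.261ms=4b +1739.13ms=2b
5) 5217.391ms=6b +1739.13ms=2b
Σ=8b of 8 (69bpm 4/4) — PASS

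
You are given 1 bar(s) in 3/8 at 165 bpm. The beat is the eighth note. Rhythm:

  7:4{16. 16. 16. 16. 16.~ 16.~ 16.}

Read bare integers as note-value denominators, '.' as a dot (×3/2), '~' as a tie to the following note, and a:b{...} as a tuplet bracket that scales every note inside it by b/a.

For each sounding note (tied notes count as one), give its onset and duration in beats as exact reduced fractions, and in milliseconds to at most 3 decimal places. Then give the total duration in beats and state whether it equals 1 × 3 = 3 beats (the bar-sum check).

1) 0.0ms=0b +155.844ms=3/7b
2) 155.844ms=3/7b +155.844ms=3/7b
3) 311.688ms=6/7b +155.844ms=3/7b
4) 467.532ms=9/7b +155.844ms=3/7b
5) 623.377ms=12/7b +467.532ms=9/7b
Σ=3b of 3 (165bpm 3/8) — PASS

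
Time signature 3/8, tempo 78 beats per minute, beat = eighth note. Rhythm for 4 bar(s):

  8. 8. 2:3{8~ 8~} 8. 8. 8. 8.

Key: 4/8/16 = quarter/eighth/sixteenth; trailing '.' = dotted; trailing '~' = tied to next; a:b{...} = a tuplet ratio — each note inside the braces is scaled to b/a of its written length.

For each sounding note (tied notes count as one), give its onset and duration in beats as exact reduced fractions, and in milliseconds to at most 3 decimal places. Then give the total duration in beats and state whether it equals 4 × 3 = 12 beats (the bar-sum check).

1) 0.0ms=0b +1153.846ms=3/2b
2) 1153.846ms=3/2b +1153.846ms=3/2b
3) 2307.692ms=3b +3461.538ms=9/2b
4) 5769.231ms=15/2b +1153.846ms=3/2b
5) 6923.077ms=9b +1153.846ms=3/2b
6) 8076.923ms=21/2b +1153.846ms=3/2b
Σ=12b of 12 (78bpm 3/8) — PASS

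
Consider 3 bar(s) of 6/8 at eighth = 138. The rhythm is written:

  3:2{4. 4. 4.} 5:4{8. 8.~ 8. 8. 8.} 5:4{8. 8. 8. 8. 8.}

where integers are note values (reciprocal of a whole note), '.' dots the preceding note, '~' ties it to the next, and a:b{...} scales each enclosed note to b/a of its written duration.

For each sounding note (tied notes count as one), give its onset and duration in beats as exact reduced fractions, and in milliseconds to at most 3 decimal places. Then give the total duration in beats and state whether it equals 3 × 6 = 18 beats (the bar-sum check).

1) 0.0ms=0b +869.565ms=2b
2) 869.565ms=2b +869.565ms=2b
3) 1739.13ms=4b +869.565ms=2b
4) 2608.696ms=6b +521.739ms=6/5b
5) 3130.435ms=36/5b +1043.478ms=12/5b
6) 4173.913ms=48/5b +521.739ms=6/5b
7) 4695.652ms=54/5b +521.739ms=6/5b
8) 5217.391ms=12b +521.739ms=6/5b
9) 5739.13ms=66/5b +521.739ms=6/5b
10) 6260.87ms=72/5b +521.739ms=6/5b
11) 6782.609ms=78/5b +521.739ms=6/5b
12) 7304.348ms=84/5b +521.739ms=6/5b
Σ=18b of 18 (138bpm 6/8) — PASS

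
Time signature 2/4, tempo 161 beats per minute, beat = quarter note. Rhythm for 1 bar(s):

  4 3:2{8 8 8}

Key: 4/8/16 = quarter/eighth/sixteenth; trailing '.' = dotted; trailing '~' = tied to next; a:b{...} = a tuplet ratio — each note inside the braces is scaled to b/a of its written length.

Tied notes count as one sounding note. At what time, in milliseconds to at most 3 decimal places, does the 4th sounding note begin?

1. 0.0ms @ 0 + 372.671ms (1)
2. 372.671ms @ 1 + 124.224ms (1/3)
3. 496.894ms @ 4/3 + 124.224ms (1/3)
4. 621.118ms @ 5/3 + 124.224ms (1/3)

note 4 onset = 5/3b = 621.118ms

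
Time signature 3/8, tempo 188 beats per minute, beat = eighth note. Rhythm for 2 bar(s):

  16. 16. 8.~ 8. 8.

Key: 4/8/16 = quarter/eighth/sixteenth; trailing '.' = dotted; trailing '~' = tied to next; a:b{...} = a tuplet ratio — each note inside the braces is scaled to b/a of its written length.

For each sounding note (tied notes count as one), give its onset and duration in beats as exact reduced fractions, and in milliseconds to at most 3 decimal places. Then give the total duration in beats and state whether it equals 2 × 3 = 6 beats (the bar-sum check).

1) 0.0ms=0b +239.362ms=3/4b
2) 239.362ms=3/4b +239.362ms=3/4b
3) 478.723ms=3/2b +957.447ms=3b
4) 1436.17ms=9/2b +478.723ms=3/2b
Σ=6b of 6 (188bpm 3/8) — PASS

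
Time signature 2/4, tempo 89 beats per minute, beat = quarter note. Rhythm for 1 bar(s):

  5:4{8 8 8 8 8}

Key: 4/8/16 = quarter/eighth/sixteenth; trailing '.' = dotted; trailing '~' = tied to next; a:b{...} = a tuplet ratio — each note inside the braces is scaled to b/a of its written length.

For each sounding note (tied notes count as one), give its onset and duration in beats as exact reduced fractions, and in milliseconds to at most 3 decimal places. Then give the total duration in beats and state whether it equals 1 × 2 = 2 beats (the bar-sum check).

1) 0.0ms=0b +269.663ms=2/5b
2) 269.663ms=2/5b +269.663ms=2/5b
3) 539.326ms=4/5b +269.663ms=2/5b
4) 808.989ms=6/5b +269.663ms=2/5b
5) 1078.652ms=8/5b +269.663ms=2/5b
Σ=2b of 2 (89bpm 2/4) — PASS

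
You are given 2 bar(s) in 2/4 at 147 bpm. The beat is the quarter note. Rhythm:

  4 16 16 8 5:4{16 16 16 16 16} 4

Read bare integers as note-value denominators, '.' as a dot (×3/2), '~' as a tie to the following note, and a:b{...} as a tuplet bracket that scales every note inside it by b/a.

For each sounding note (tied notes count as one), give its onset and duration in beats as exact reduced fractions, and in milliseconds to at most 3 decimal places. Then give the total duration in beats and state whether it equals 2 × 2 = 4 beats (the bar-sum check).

1) 0.0ms=0b +408.163ms=1b
2) 408.163ms=1b +102.041ms=1/4b
3) 510.204ms=5/4b +102.041ms=1/4b
4) 612.245ms=3/2b +204.082ms=1/2b
5) 816.327ms=2b +81.633ms=1/5b
6) 897.959ms=11/5b +81.633ms=1/5b
7) 979.592ms=12/5b +81.633ms=1/5b
8) 1061.224ms=13/5b +81.633ms=1/5b
9) 1142.857ms=14/5b +81.633ms=1/5b
10) 1224.49ms=3b +408.163ms=1b
Σ=4b of 4 (147bpm 2/4) — PASS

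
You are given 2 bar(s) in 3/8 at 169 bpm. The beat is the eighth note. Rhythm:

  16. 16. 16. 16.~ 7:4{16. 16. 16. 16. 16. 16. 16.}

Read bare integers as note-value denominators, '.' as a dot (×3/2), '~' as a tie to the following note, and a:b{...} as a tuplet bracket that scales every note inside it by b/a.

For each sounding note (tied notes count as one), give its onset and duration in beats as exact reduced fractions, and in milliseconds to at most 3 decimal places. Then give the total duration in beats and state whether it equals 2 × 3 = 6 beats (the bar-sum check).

1) 0.0ms=0b +266.272ms=3/4b
2) 266.272ms=3/4b +266.272ms=3/4b
3) 532.544ms=3/2b +266.272ms=3/4b
4) 798.817ms=9/4b +418.428ms=33/28b
5) 1217.244ms=24/7b +152.156ms=3/7b
6) 1369.4ms=27/7b +152.156ms=3/7b
7) 1521.555ms=30/7b +152.156ms=3/7b
8) 1673.711ms=33/7b +152.156ms=3/7b
9) 1825.866ms=36/7b +152.156ms=3/7b
10) 1978.022ms=39/7b +152.156ms=3/7b
Σ=6b of 6 (169bpm 3/8) — PASS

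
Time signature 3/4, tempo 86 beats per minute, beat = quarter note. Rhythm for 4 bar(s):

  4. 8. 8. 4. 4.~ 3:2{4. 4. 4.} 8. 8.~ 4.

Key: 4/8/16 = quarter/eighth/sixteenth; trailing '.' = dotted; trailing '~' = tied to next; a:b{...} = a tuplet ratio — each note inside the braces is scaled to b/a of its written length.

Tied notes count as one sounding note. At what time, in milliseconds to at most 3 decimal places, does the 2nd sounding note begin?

1. 0.0ms @ 0 + 1046.512ms (3/2)
2. 1046.512ms @ 3/2 + 523.256ms (3/4)
3. 1569.767ms @ 9/4 + 523.256ms (3/4)
4. 2093.023ms @ 3 + 1046.512ms (3/2)
5. 3139.535ms @ 9/2 + 1744.186ms (5/2)
6. 4883.721ms @ 7 + 697.674ms (1)
7. 5581.395ms @ 8 + 697.674ms (1)
8. 6279.07ms @ 9 + 523.256ms (3/4)
9. 6802.326ms @ 39/4 + 1569.767ms (9/4)

note 2 onset = 3/2b = 1046.512ms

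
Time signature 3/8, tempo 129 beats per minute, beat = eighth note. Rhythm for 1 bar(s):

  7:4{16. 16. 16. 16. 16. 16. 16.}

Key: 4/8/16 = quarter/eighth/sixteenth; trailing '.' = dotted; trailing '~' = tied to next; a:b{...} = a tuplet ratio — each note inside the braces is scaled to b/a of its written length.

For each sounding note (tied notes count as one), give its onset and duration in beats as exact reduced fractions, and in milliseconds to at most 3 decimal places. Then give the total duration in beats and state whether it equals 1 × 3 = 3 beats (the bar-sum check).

1) 0.0ms=0b +199.336ms=3/7b
2) 199.336ms=3/7b +199.336ms=3/7b
3) 398.671ms=6/7b +199.336ms=3/7b
4) 598.007ms=9/7b +199.336ms=3/7b
5) 797.342ms=12/7b +199.336ms=3/7b
6) 996.678ms=15/7b +199.336ms=3/7b
7) 1196.013ms=18/7b +199.336ms=3/7b
Σ=3b of 3 (129bpm 3/8) — PASS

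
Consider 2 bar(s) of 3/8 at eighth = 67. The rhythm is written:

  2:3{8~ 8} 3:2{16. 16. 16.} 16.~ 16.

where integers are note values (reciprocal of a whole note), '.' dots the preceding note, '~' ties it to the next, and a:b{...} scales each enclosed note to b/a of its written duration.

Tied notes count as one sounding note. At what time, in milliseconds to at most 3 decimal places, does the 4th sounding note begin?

1. 0.0ms @ 0 + 2686.567ms (3)
2. 2686.567ms @ 3 + 447.761ms (1/2)
3. 3134.328ms @ 7/2 + 447.761ms (1/2)
4. 3582.09ms @ 4 + 447.761ms (1/2)
5. 4029.851ms @ 9/2 + 1343.284ms (3/2)

note 4 onset = 4b = 3582.09ms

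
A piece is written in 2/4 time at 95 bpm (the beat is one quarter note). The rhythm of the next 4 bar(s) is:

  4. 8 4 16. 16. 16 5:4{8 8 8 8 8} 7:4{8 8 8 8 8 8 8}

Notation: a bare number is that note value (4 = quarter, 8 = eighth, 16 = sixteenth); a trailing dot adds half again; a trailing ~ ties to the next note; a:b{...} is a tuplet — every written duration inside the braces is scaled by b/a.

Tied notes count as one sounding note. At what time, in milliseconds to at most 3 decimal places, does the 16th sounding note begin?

1. 0.0ms @ 0 + 947.368ms (3/2)
2. 947.368ms @ 3/2 + 315.789ms (1/2)
3. 1263.158ms @ 2 + 631.579ms (1)
4. 1894.737ms @ 3 + 236.842ms (3/8)
5. 2131.579ms @ 27/8 + 236.842ms (3/8)
6. 2368.421ms @ 15/4 + 157.895ms (1/4)
7. 2526.316ms @ 4 + 252.632ms (2/5)
8. 2778.947ms @ 22/5 + 252.632ms (2/5)
9. 3031.579ms @ 24/5 + 252.632ms (2/5)
10. 3284.211ms @ 26/5 + 252.632ms (2/5)
11. 3536.842ms @ 28/5 + 252.632ms (2/5)
12. 3789.474ms @ 6 + 180.451ms (2/7)
13. 3969.925ms @ 44/7 + 180.451ms (2/7)
14. 4150.376ms @ 46/7 + 180.451ms (2/7)
15. 4330.827ms @ 48/7 + 180.451ms (2/7)
16. 4511.278ms @ 50/7 + 180.451ms (2/7)
17. 4691.729ms @ 52/7 + 180.451ms (2/7)
18. 4872.18ms @ 54/7 + 180.451ms (2/7)

note 16 onset = 50/7b = 4511.278ms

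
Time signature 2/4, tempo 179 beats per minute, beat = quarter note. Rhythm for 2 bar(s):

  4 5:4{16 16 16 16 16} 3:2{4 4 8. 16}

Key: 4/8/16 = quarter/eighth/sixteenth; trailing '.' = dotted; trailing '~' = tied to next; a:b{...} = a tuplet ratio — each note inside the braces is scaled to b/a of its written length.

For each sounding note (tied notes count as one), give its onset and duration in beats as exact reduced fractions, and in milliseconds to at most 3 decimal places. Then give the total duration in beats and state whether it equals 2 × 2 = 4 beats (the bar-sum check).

1) 0.0ms=0b +335.196ms=1b
2) 335.196ms=1b +67.039ms=1/5b
3) 402.235ms=6/5b +67.039ms=1/5b
4) 469.274ms=7/5b +67.039ms=1/5b
5) 536.313ms=8/5b +67.039ms=1/5b
6) 603.352ms=9/5b +67.039ms=1/5b
7) 670.391ms=2b +223.464ms=2/3b
8) 893.855ms=8/3b +223.464ms=2/3b
9) 1117.318ms=10/3b +167.598ms=1/2b
10) 1284.916ms=23/6b +55.866ms=1/6b
Σ=4b of 4 (179bpm 2/4) — PASS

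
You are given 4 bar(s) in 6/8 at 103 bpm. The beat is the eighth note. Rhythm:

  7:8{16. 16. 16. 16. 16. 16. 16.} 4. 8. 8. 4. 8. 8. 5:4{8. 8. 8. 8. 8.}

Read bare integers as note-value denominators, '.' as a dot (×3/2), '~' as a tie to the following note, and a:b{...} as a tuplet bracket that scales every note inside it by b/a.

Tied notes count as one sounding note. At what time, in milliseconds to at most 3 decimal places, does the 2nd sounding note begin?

1. 0.0ms @ 0 + 499.307ms (6/7)
2. 499.307ms @ 6/7 + 499.307ms (6/7)
3. 998.613ms @ 12/7 + 499.307ms (6/7)
4. 1497.92ms @ 18/7 + 499.307ms (6/7)
5. 1997.226ms @ 24/7 + 499.307ms (6/7)
6. 2496.533ms @ 30/7 + 499.307ms (6/7)
7. 2995.839ms @ 36/7 + 499.307ms (6/7)
8. 3495.146ms @ 6 + 1747.573ms (3)
9. 5242.718ms @ 9 + 873.786ms (3/2)
10. 6116.505ms @ 21/2 + 873.786ms (3/2)
11. 6990.291ms @ 12 + 1747.573ms (3)
12. 8737.864ms @ 15 + 873.786ms (3/2)
13. 9611.65ms @ 33/2 + 873.786ms (3/2)
14. 10485.437ms @ 18 + 699.029ms (6/5)
15. 11184.466ms @ 96/5 + 699.029ms (6/5)
16. 11883.495ms @ 102/5 + 699.029ms (6/5)
17. 12582.524ms @ 108/5 + 699.029ms (6/5)
18. 13281.553ms @ 114/5 + 699.029ms (6/5)

note 2 onset = 6/7b = 499.307ms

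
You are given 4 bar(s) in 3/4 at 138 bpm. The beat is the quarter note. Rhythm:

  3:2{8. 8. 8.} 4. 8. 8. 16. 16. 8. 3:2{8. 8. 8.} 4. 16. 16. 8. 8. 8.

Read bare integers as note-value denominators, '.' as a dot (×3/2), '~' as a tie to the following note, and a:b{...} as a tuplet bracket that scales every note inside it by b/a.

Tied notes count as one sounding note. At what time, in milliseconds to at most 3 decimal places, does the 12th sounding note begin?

note 12 onset = 7b = 3043.478ms

1. 0.0ms @ 0 + 217.391ms (1/2)
2. 217.391ms @ 1/2 + 217.391ms (1/2)
3. 434.783ms @ 1 + 217.391ms (1/2)
4. 652.174ms @ 3/2 + 652.174ms (3/2)
5. 1304.348ms @ 3 + 326.087ms (3/4)
6. 1630.435ms @ 15/4 + 326.087ms (3/4)
7. 1956.522ms @ 9/2 + 163.043ms (3/8)
8. 2119.565ms @ 39/8 + 163.043ms (3/8)
9. 2282.609ms @ 21/4 + 326.087ms (3/4)
10. 2608.696ms @ 6 + 217.391ms (1/2)
11. 2826.087ms @ 13/2 + 217.391ms (1/2)
12. 3043.478ms @ 7 + 217.391ms (1/2)
13. 3260.87ms @ 15/2 + 652.174ms (3/2)
14. 3913.043ms @ 9 + 163.043ms (3/8)
15. 4076.087ms @ 75/8 + 163.043ms (3/8)
16. 4239.13ms @ 39/4 + 326.087ms (3/4)
17. 4565.217ms @ 21/2 + 326.087ms (3/4)
18. 4891.304ms @ 45/4 + 326.087ms (3/4)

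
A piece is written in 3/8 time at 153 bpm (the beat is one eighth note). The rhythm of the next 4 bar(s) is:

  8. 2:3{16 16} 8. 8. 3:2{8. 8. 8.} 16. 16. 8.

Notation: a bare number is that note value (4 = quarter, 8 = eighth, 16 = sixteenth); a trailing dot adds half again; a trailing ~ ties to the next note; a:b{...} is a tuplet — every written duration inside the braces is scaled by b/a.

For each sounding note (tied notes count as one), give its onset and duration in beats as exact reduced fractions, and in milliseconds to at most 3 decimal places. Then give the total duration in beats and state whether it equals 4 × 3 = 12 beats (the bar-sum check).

1) 0.0ms=0b +588.235ms=3/2b
2) 588.235ms=3/2b +294.118ms=3/4b
3) 882.353ms=9/4b +294.118ms=3/4b
4) 1176.471ms=3b +588.235ms=3/2b
5) 1764.706ms=9/2b +588.235ms=3/2b
6) 2352.941ms=6b +392.157ms=1b
7) 2745.098ms=7b +392.157ms=1b
8) 3137.255ms=8b +392.157ms=1b
9) 3529.412ms=9b +294.118ms=3/4b
10) 3823.529ms=39/4b +294.118ms=3/4b
11) 4117.647ms=21/2b +588.235ms=3/2b
Σ=12b of 12 (153bpm 3/8) — PASS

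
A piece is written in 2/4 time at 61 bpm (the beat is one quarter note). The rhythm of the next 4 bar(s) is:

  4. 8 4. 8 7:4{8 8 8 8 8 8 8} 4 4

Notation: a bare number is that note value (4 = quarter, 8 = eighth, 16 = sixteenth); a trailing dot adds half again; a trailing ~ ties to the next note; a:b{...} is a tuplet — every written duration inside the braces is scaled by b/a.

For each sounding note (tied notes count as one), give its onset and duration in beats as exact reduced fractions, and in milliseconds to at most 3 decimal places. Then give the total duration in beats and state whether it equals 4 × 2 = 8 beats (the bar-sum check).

1) 0.0ms=0b +1475.41ms=3/2b
2) 1475.41ms=3/2b +491.803ms=1/2b
3) 1967.213ms=2b +1475.41ms=3/2b
4) 3442.623ms=7/2b +491.803ms=1/2b
5) 3934.426ms=4b +281.03ms=2/7b
6) 4215.457ms=30/7b +281.03ms=2/7b
7) 4496.487ms=32/7b +281.03ms=2/7b
8) 4777.518ms=34/7b +281.03ms=2/7b
9) 5058.548ms=36/7b +281.03ms=2/7b
10) 5339.578ms=38/7b +281.03ms=2/7b
11) 5620.609ms=40/7b +281.03ms=2/7b
12) 5901.639ms=6b +983.607ms=1b
13) 6885.246ms=7b +983.607ms=1b
Σ=8b of 8 (61bpm 2/4) — PASS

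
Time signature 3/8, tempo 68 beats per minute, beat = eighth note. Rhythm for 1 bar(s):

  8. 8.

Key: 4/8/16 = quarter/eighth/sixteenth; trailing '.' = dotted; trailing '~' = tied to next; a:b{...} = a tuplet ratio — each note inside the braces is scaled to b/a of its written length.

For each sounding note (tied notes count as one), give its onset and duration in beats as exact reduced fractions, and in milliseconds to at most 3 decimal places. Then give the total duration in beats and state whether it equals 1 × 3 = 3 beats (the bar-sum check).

1) 0.0ms=0b +1323.529ms=3/2b
2) 1323.529ms=3/2b +1323.529ms=3/2b
Σ=3b of 3 (68bpm 3/8) — PASS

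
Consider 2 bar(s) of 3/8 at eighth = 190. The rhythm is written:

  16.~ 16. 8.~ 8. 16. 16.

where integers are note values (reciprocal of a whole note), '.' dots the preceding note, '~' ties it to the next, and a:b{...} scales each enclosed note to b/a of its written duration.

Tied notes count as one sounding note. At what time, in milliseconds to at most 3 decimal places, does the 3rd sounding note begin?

note 3 onset = 9/2b = 1421.053ms

1. 0.0ms @ 0 + 473.684ms (3/2)
2. 473.684ms @ 3/2 + 947.368ms (3)
3. 1421.053ms @ 9/2 + 236.842ms (3/4)
4. 1657.895ms @ 21/4 + 236.842ms (3/4)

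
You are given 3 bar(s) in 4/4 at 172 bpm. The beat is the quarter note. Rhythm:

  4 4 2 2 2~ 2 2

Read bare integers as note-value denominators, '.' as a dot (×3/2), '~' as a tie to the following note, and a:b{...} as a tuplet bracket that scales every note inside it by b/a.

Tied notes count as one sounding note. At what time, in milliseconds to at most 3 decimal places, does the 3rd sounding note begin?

1. 0.0ms @ 0 + 348.837ms (1)
2. 348.837ms @ 1 + 348.837ms (1)
3. 697.674ms @ 2 + 697.674ms (2)
4. 1395.349ms @ 4 + 697.674ms (2)
5. 2093.023ms @ 6 + 1395.349ms (4)
6. 3488.372ms @ 10 + 697.674ms (2)

note 3 onset = 2b = 697.674ms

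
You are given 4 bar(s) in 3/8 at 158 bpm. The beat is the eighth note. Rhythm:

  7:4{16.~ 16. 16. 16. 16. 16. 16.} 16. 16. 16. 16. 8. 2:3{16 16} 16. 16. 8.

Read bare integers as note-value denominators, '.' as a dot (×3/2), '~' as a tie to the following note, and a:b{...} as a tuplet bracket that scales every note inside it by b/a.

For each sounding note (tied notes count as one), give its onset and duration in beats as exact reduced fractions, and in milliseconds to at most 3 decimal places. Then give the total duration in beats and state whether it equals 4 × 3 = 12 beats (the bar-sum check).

1) 0.0ms=0b +325.497ms=6/7b
2) 325.497ms=6/7b +162.749ms=3/7b
3) 488.246ms=9/7b +162.749ms=3/7b
4) 650.995ms=12/7b +162.749ms=3/7b
5) 813.743ms=15/7b +162.749ms=3/7b
6) 976.492ms=18/7b +162.749ms=3/7b
7) 1139.241ms=3b +284.81ms=3/4b
8) 1424.051ms=15/4b +284.81ms=3/4b
9) 1708.861ms=9/2b +284.81ms=3/4b
10) 1993.671ms=21/4b +284.81ms=3/4b
11) 2278.481ms=6b +569.62ms=3/2b
12) 2848.101ms=15/2b +284.81ms=3/4b
13) 3132.911ms=33/4b +284.81ms=3/4b
14) 3417.722ms=9b +284.81ms=3/4b
15) 3702.532ms=39/4b +284.81ms=3/4b
16) 3987.342ms=21/2b +569.62ms=3/2b
Σ=12b of 12 (158bpm 3/8) — PASS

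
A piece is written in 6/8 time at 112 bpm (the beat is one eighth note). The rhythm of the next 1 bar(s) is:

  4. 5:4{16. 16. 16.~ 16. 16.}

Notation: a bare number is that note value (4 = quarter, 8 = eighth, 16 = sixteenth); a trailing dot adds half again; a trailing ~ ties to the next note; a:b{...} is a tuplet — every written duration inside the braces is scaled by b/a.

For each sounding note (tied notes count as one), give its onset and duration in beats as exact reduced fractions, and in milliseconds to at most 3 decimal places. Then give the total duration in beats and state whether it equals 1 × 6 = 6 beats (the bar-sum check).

1) 0.0ms=0b +1607.143ms=3b
2) 1607.143ms=3b +321.429ms=3/5b
3) 1928.571ms=18/5b +321.429ms=3/5b
4) 2250.0ms=21/5b +642.857ms=6/5b
5) 2892.857ms=27/5b +321.429ms=3/5b
Σ=6b of 6 (112bpm 6/8) — PASS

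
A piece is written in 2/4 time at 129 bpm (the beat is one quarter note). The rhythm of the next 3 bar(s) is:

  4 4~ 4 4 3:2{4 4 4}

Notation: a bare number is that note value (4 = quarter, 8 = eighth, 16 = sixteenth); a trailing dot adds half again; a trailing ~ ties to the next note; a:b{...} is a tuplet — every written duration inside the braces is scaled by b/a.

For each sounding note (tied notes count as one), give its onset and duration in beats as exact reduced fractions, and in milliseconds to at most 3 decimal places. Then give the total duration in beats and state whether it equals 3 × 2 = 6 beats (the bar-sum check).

1) 0.0ms=0b +465.116ms=1b
2) 465.116ms=1b +930.233ms=2b
3) 1395.349ms=3b +465.116ms=1b
4) 1860.465ms=4b +310.078ms=2/3b
5) 2170.543ms=14/3b +310.078ms=2/3b
6) 2480.62ms=16/3b +310.078ms=2/3b
Σ=6b of 6 (129bpm 2/4) — PASS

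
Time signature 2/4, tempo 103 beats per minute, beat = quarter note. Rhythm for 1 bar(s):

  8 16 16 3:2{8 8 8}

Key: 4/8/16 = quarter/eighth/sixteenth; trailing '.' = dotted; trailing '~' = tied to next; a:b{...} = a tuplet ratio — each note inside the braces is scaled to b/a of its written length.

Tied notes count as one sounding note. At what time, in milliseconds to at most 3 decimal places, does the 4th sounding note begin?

1. 0.0ms @ 0 + 291.262ms (1/2)
2. 291.262ms @ 1/2 + 145.631ms (1/4)
3. 436.893ms @ 3/4 + 145.631ms (1/4)
4. 582.524ms @ 1 + 194.175ms (1/3)
5. 776.699ms @ 4/3 + 194.175ms (1/3)
6. 970.874ms @ 5/3 + 194.175ms (1/3)

note 4 onset = 1b = 582.524ms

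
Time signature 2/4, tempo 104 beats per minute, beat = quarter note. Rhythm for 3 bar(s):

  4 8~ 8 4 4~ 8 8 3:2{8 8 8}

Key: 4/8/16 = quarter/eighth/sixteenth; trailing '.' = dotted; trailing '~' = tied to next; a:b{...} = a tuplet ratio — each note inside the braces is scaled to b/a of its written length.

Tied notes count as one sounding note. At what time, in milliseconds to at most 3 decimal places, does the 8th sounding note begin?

1. 0.0ms @ 0 + 576.923ms (1)
2. 576.923ms @ 1 + 576.923ms (1)
3. 1153.846ms @ 2 + 576.923ms (1)
4. 1730.769ms @ 3 + 865.385ms (3/2)
5. 2596.154ms @ 9/2 + 288.462ms (1/2)
6. 2884.615ms @ 5 + 192.308ms (1/3)
7. 3076.923ms @ 16/3 + 192.308ms (1/3)
8. 3269.231ms @ 17/3 + 192.308ms (1/3)

note 8 onset = 17/3b = 3269.231ms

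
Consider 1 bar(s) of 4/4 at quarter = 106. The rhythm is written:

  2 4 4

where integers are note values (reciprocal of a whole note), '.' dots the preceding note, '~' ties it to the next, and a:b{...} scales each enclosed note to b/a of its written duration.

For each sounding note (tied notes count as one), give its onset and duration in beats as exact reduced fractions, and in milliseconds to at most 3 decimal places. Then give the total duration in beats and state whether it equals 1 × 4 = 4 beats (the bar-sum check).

1) 0.0ms=0b +1132.075ms=2b
2) 1132.075ms=2b +566.038ms=1b
3) 1698.113ms=3b +566.038ms=1b
Σ=4b of 4 (106bpm 4/4) — PASS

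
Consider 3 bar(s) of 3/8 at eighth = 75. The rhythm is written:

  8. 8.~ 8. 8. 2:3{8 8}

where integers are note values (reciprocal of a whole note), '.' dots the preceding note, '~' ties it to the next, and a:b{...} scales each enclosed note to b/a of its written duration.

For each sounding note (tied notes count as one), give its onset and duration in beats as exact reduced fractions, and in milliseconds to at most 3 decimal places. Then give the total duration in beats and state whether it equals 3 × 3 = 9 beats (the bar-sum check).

1) 0.0ms=0b +1200.0ms=3/2b
2) 1200.0ms=3/2b +2400.0ms=3b
3) 3600.0ms=9/2b +1200.0ms=3/2b
4) 4800.0ms=6b +1200.0ms=3/2b
5) 6000.0ms=15/2b +1200.0ms=3/2b
Σ=9b of 9 (75bpm 3/8) — PASS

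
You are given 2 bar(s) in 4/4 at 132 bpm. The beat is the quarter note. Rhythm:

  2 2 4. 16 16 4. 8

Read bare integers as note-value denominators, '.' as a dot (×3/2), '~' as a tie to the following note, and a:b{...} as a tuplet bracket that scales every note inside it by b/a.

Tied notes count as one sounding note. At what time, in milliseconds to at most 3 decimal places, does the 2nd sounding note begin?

note 2 onset = 2b = 909.091ms

1. 0.0ms @ 0 + 909.091ms (2)
2. 909.091ms @ 2 + 909.091ms (2)
3. 1818.182ms @ 4 + 681.818ms (3/2)
4. 2500.0ms @ 11/2 + 113.636ms (1/4)
5. 2613.636ms @ 23/4 + 113.636ms (1/4)
6. 2727.273ms @ 6 + 681.818ms (3/2)
7. 3409.091ms @ 15/2 + 227.273ms (1/2)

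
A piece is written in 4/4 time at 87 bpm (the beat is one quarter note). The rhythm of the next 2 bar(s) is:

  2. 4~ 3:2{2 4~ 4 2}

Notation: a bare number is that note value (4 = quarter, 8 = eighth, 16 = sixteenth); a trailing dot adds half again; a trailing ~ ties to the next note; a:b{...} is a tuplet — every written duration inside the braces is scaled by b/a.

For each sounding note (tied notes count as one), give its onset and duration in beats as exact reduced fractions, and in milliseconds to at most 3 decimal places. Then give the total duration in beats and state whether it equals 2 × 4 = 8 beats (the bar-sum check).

1) 0.0ms=0b +2068.966ms=3b
2) 2068.966ms=3b +1609.195ms=7/3b
3) 3678.161ms=16/3b +919.54ms=4/3b
4) 4597.701ms=20/3b +919.54ms=4/3b
Σ=8b of 8 (87bpm 4/4) — PASS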